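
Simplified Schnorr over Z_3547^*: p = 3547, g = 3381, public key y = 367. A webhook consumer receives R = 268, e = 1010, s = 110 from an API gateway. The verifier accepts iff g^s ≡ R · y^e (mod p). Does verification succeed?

passes

g^s mod p:
Squares mod 3547: 3381^1≡3381, 3381^2≡2727, 3381^4≡2017, 3381^8≡3427, 3381^16≡212, 3381^32≡2380, 3381^64≡3388
110 = 64 + 32 + 8 + 4 + 2, so 3381^110 ≡ 3388·2380·3427·2017·2727 ≡ 2672 (mod 3547)
R · y^e mod p:
Squares mod 3547: 367^1≡367, 367^2≡3450, 367^4≡2315, 367^8≡3255, 367^16≡136, 367^32≡761, 367^64≡960, 367^128≡2927, 367^256≡1324, 367^512≡758
1010 = 512 + 256 + 128 + 64 + 32 + 16 + 2, so 367^1010 ≡ 758·1324·2927·960·761·136·3450 ≡ 1757 (mod 3547)
268·1757 = 470876 ≡ 2672 (mod 3547)
2672 ≡ 2672 (mod 3547); signature holds.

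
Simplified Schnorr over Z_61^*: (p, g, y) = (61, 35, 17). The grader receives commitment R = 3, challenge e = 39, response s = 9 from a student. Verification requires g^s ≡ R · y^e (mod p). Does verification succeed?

g^s mod p:
35^2 = 1225 ≡ 5
35^4 ≡ 5^2 = 25
35^8 ≡ 25^2 = 625 ≡ 15
9 = 8 + 1, so 35^9 ≡ 15·35 ≡ 37 (mod 61)
R · y^e mod p:
17^2 = 289 ≡ 45
17^4 ≡ 45^2 = 2025 ≡ 12
17^8 ≡ 12^2 = 144 ≡ 22
17^16 ≡ 22^2 = 484 ≡ 57
17^32 ≡ 57^2 = 3249 ≡ 16
39 = 32 + 4 + 2 + 1, so 17^39 ≡ 16·12·45·17 ≡ 53 (mod 61)
3·53 = 159 ≡ 37 (mod 61)
37 ≡ 37 (mod 61); signature holds.

passes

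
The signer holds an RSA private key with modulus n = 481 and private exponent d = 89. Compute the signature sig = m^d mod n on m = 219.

345

Squares mod 481: m^1≡219, m^2≡342, m^4≡81, m^8≡308, m^16≡107, m^32≡386, m^64≡367
89 = 64 + 16 + 8 + 1, so m^89 ≡ 367·107·308·219 ≡ 345 (mod 481)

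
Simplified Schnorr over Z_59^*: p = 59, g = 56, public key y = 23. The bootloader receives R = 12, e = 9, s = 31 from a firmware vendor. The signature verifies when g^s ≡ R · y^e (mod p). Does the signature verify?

verifies

g^s mod p:
56^2 = 3136 ≡ 9
56^4 ≡ 9^2 = 81 ≡ 22
56^8 ≡ 22^2 = 484 ≡ 12
56^16 ≡ 12^2 = 144 ≡ 26
31 = 16 + 8 + 4 + 2 + 1, so 56^31 ≡ 26·12·22·9·56 ≡ 50 (mod 59)
R · y^e mod p:
23^2 = 529 ≡ 57
23^4 ≡ 57^2 = 3249 ≡ 4
23^8 ≡ 4^2 = 16
9 = 8 + 1, so 23^9 ≡ 16·23 ≡ 14 (mod 59)
12·14 = 168 ≡ 50 (mod 59)
50 ≡ 50 (mod 59); signature holds.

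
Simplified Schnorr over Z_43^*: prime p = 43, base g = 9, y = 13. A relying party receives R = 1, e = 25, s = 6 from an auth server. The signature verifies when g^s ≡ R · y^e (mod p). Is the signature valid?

invalid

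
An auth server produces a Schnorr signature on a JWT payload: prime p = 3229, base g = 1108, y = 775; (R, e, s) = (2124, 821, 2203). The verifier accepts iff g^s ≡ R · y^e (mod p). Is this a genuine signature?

genuine

g^s mod p:
1108^2 = 1227664 ≡ 644
1108^4 ≡ 644^2 = 414736 ≡ 1424
1108^8 ≡ 1424^2 = 2027776 ≡ 3193
1108^16 ≡ 3193^2 = 10195249 ≡ 1296
1108^32 ≡ 1296^2 = 1679616 ≡ 536
1108^64 ≡ 536^2 = 287296 ≡ 3144
1108^128 ≡ 3144^2 = 9884736 ≡ 767
1108^256 ≡ 767^2 = 588289 ≡ 611
1108^512 ≡ 611^2 = 373321 ≡ 1986
1108^1024 ≡ 1986^2 = 3944196 ≡ 1587
1108^2048 ≡ 1587^2 = 2518569 ≡ 3178
2203 = 2048 + 128 + 16 + 8 + 2 + 1, so 1108^2203 ≡ 3178·767·1296·3193·644·1108 ≡ 55 (mod 3229)
R · y^e mod p:
775^2 = 600625 ≡ 31
775^4 ≡ 31^2 = 961
775^8 ≡ 961^2 = 923521 ≡ 27
775^16 ≡ 27^2 = 729
775^32 ≡ 729^2 = 531441 ≡ 1885
775^64 ≡ 1885^2 = 3553225 ≡ 1325
775^128 ≡ 1325^2 = 1755625 ≡ 2278
775^256 ≡ 2278^2 = 5189284 ≡ 281
775^512 ≡ 281^2 = 78961 ≡ 1465
821 = 512 + 256 + 32 + 16 + 4 + 1, so 775^821 ≡ 1465·281·1885·729·961·775 ≡ 336 (mod 3229)
2124·336 = 713664 ≡ 55 (mod 3229)
55 ≡ 55 (mod 3229); signature holds.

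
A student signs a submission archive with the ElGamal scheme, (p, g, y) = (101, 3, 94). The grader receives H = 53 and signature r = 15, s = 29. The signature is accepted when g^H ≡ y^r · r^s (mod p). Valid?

no

Left side g^H mod p:
Squares mod 101: 3^1≡3, 3^2≡9, 3^4≡81, 3^8≡97, 3^16≡16, 3^32≡54
53 = 32 + 16 + 4 + 1, so 3^53 ≡ 54·16·81·3 ≡ 74 (mod 101)
Right side y^r · r^s mod p:
Squares mod 101: 94^1≡94, 94^2≡49, 94^4≡78, 94^8≡24
15 = 8 + 4 + 2 + 1, so 94^15 ≡ 24·78·49·94 ≡ 62 (mod 101)
Squares mod 101: 15^1≡15, 15^2≡23, 15^4≡24, 15^8≡71, 15^16≡92
29 = 16 + 8 + 4 + 1, so 15^29 ≡ 92·71·24·15 ≡ 38 (mod 101)
62·38 = 2356 ≡ 33 (mod 101)
74 ≠ 33, so verification fails.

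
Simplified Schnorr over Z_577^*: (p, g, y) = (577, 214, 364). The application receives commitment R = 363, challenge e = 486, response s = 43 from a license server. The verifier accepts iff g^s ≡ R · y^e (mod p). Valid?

g^s mod p:
214^2 = 45796 ≡ 213
214^4 ≡ 213^2 = 45369 ≡ 363
214^8 ≡ 363^2 = 131769 ≡ 213
214^16 ≡ 213^2 = 45369 ≡ 363
214^32 ≡ 363^2 = 131769 ≡ 213
43 = 32 + 8 + 2 + 1, so 214^43 ≡ 213·213·213·214 ≡ 214 (mod 577)
R · y^e mod p:
364^2 = 132496 ≡ 363
364^4 ≡ 363^2 = 131769 ≡ 213
364^8 ≡ 213^2 = 45369 ≡ 363
364^16 ≡ 363^2 = 131769 ≡ 213
364^32 ≡ 213^2 = 45369 ≡ 363
364^64 ≡ 363^2 = 131769 ≡ 213
364^128 ≡ 213^2 = 45369 ≡ 363
364^256 ≡ 363^2 = 131769 ≡ 213
486 = 256 + 128 + 64 + 32 + 4 + 2, so 364^486 ≡ 213·363·213·363·213·363 ≡ 1 (mod 577)
363·1 = 363 ≡ 363 (mod 577)
214 ≠ 363; the check fails.

no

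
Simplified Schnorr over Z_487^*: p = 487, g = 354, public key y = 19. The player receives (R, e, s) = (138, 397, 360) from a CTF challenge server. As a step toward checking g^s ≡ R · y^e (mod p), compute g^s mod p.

Squares mod 487: 354^1≡354, 354^2≡157, 354^4≡299, 354^8≡280, 354^16≡480, 354^32≡49, 354^64≡453, 354^128≡182, 354^256≡8
360 = 256 + 64 + 32 + 8, so 354^360 ≡ 8·453·49·280 ≡ 41 (mod 487)

41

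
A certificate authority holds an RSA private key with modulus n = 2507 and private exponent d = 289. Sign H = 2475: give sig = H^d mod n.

Squares mod 2507: H^1≡2475, H^2≡1024, H^4≡650, H^8≡1324, H^16≡583, H^32≡1444, H^64≡1819, H^128≡2028, H^256≡1304
289 = 256 + 32 + 1, so H^289 ≡ 1304·1444·2475 ≡ 513 (mod 2507)

513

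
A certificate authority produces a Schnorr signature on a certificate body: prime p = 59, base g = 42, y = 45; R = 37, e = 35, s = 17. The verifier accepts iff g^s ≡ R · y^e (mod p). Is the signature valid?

invalid

g^s mod p:
42^2 = 1764 ≡ 53
42^4 ≡ 53^2 = 2809 ≡ 36
42^8 ≡ 36^2 = 1296 ≡ 57
42^16 ≡ 57^2 = 3249 ≡ 4
17 = 16 + 1, so 42^17 ≡ 4·42 ≡ 50 (mod 59)
R · y^e mod p:
45^2 = 2025 ≡ 19
45^4 ≡ 19^2 = 361 ≡ 7
45^8 ≡ 7^2 = 49
45^16 ≡ 49^2 = 2401 ≡ 41
45^32 ≡ 41^2 = 1681 ≡ 29
35 = 32 + 2 + 1, so 45^35 ≡ 29·19·45 ≡ 15 (mod 59)
37·15 = 555 ≡ 24 (mod 59)
50 ≠ 24; the check fails.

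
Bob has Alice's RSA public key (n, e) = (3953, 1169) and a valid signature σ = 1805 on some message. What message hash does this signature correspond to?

245

σ^2 ≡ 1805^2 = 3258025 ≡ 753
σ^4 ≡ 753^2 = 567009 ≡ 1730
σ^8 ≡ 1730^2 = 2992900 ≡ 479
σ^16 ≡ 479^2 = 229441 ≡ 167
σ^32 ≡ 167^2 = 27889 ≡ 218
σ^64 ≡ 218^2 = 47524 ≡ 88
σ^128 ≡ 88^2 = 7744 ≡ 3791
σ^256 ≡ 3791^2 = 14371681 ≡ 2526
σ^512 ≡ 2526^2 = 6380676 ≡ 534
σ^1024 ≡ 534^2 = 285156 ≡ 540
1169 = 1024 + 128 + 16 + 1, so σ^1169 ≡ 540·3791·167·1805 ≡ 245 (mod 3953)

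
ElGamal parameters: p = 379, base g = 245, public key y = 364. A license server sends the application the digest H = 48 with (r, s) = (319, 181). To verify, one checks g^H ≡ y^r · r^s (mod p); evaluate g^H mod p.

245^2 = 60025 ≡ 143
245^4 ≡ 143^2 = 20449 ≡ 362
245^8 ≡ 362^2 = 131044 ≡ 289
245^16 ≡ 289^2 = 83521 ≡ 141
245^32 ≡ 141^2 = 19881 ≡ 173
48 = 32 + 16, so 245^48 ≡ 173·141 ≡ 137 (mod 379)

137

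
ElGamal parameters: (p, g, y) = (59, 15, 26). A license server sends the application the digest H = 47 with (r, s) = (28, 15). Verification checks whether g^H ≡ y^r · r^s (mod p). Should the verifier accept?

Left side g^H mod p:
15^2 = 225 ≡ 48
15^4 ≡ 48^2 = 2304 ≡ 3
15^8 ≡ 3^2 = 9
15^16 ≡ 9^2 = 81 ≡ 22
15^32 ≡ 22^2 = 484 ≡ 12
47 = 32 + 8 + 4 + 2 + 1, so 15^47 ≡ 12·9·3·48·15 ≡ 53 (mod 59)
Right side y^r · r^s mod p:
26^2 = 676 ≡ 27
26^4 ≡ 27^2 = 729 ≡ 21
26^8 ≡ 21^2 = 441 ≡ 28
26^16 ≡ 28^2 = 784 ≡ 17
28 = 16 + 8 + 4, so 26^28 ≡ 17·28·21 ≡ 25 (mod 59)
28^2 = 784 ≡ 17
28^4 ≡ 17^2 = 289 ≡ 53
28^8 ≡ 53^2 = 2809 ≡ 36
15 = 8 + 4 + 2 + 1, so 28^15 ≡ 36·53·17·28 ≡ 21 (mod 59)
25·21 = 525 ≡ 53 (mod 59)
53 ≡ 53 (mod 59), so the signature is genuine.

accept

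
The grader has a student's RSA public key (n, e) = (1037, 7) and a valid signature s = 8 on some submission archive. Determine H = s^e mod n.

338

s^2 ≡ 8^2 = 64
s^4 ≡ 64^2 = 4096 ≡ 985
7 = 4 + 2 + 1, so s^7 ≡ 985·64·8 ≡ 338 (mod 1037)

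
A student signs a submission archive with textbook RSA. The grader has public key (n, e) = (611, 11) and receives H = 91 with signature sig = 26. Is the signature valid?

Squares mod 611: sig^1≡26, sig^2≡65, sig^4≡559, sig^8≡260
11 = 8 + 2 + 1, so sig^11 ≡ 260·65·26 ≡ 91 (mod 611)
91 = H, so the signature checks out.

valid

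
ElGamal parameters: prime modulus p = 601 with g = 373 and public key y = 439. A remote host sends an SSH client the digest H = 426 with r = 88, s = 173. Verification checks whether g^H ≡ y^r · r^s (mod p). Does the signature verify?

does not verify

Left side g^H mod p:
373^2 = 139129 ≡ 298
373^4 ≡ 298^2 = 88804 ≡ 457
373^8 ≡ 457^2 = 208849 ≡ 302
373^16 ≡ 302^2 = 91204 ≡ 453
373^32 ≡ 453^2 = 205209 ≡ 268
373^64 ≡ 268^2 = 71824 ≡ 305
373^128 ≡ 305^2 = 93025 ≡ 471
373^256 ≡ 471^2 = 221841 ≡ 72
426 = 256 + 128 + 32 + 8 + 2, so 373^426 ≡ 72·471·268·302·298 ≡ 549 (mod 601)
Right side y^r · r^s mod p:
439^2 = 192721 ≡ 401
439^4 ≡ 401^2 = 160801 ≡ 334
439^8 ≡ 334^2 = 111556 ≡ 371
439^16 ≡ 371^2 = 137641 ≡ 12
439^32 ≡ 12^2 = 144
439^64 ≡ 144^2 = 20736 ≡ 302
88 = 64 + 16 + 8, so 439^88 ≡ 302·12·371 ≡ 67 (mod 601)
88^2 = 7744 ≡ 532
88^4 ≡ 532^2 = 283024 ≡ 554
88^8 ≡ 554^2 = 306916 ≡ 406
88^16 ≡ 406^2 = 164836 ≡ 162
88^32 ≡ 162^2 = 26244 ≡ 401
88^64 ≡ 401^2 = 160801 ≡ 334
88^128 ≡ 334^2 = 111556 ≡ 371
173 = 128 + 32 + 8 + 4 + 1, so 88^173 ≡ 371·401·406·554·88 ≡ 84 (mod 601)
67·84 = 5628 ≡ 219 (mod 601)
549 ≠ 219, so verification fails.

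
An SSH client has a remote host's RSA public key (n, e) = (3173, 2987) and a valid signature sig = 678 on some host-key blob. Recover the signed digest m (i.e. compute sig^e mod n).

117

sig^2 ≡ 678^2 = 459684 ≡ 2772
sig^4 ≡ 2772^2 = 7683984 ≡ 2151
sig^8 ≡ 2151^2 = 4626801 ≡ 567
sig^16 ≡ 567^2 = 321489 ≡ 1016
sig^32 ≡ 1016^2 = 1032256 ≡ 1031
sig^64 ≡ 1031^2 = 1062961 ≡ 6
sig^128 ≡ 6^2 = 36
sig^256 ≡ 36^2 = 1296
sig^512 ≡ 1296^2 = 1679616 ≡ 1099
sig^1024 ≡ 1099^2 = 1207801 ≡ 2061
sig^2048 ≡ 2061^2 = 4247721 ≡ 2247
2987 = 2048 + 512 + 256 + 128 + 32 + 8 + 2 + 1, so sig^2987 ≡ 2247·1099·1296·36·1031·567·2772·678 ≡ 117 (mod 3173)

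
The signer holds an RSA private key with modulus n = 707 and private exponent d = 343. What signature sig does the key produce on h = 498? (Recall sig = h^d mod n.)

358

h^2 ≡ 498^2 = 248004 ≡ 554
h^4 ≡ 554^2 = 306916 ≡ 78
h^8 ≡ 78^2 = 6084 ≡ 428
h^16 ≡ 428^2 = 183184 ≡ 71
h^32 ≡ 71^2 = 5041 ≡ 92
h^64 ≡ 92^2 = 8464 ≡ 687
h^128 ≡ 687^2 = 471969 ≡ 400
h^256 ≡ 400^2 = 160000 ≡ 218
343 = 256 + 64 + 16 + 4 + 2 + 1, so h^343 ≡ 218·687·71·78·554·498 ≡ 358 (mod 707)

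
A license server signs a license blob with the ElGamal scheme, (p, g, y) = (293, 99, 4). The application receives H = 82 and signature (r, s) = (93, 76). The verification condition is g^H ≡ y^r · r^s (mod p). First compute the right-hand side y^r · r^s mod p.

198

4^2 = 16
4^4 ≡ 16^2 = 256
4^8 ≡ 256^2 = 65536 ≡ 197
4^16 ≡ 197^2 = 38809 ≡ 133
4^32 ≡ 133^2 = 17689 ≡ 109
4^64 ≡ 109^2 = 11881 ≡ 161
93 = 64 + 16 + 8 + 4 + 1, so 4^93 ≡ 161·133·197·256·4 ≡ 233 (mod 293)
93^2 = 8649 ≡ 152
93^4 ≡ 152^2 = 23104 ≡ 250
93^8 ≡ 250^2 = 62500 ≡ 91
93^16 ≡ 91^2 = 8281 ≡ 77
93^32 ≡ 77^2 = 5929 ≡ 69
93^64 ≡ 69^2 = 4761 ≡ 73
76 = 64 + 8 + 4, so 93^76 ≡ 73·91·250 ≡ 26 (mod 293)
y^r · r^s ≡ 233·26 = 6058 ≡ 198 (mod 293)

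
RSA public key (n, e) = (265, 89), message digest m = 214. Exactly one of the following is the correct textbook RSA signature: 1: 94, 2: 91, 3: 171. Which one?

1

Candidate 1: Squares mod 265: 94^1≡94, 94^2≡91, 94^4≡66, 94^8≡116, 94^16≡206, 94^32≡36, 94^64≡236; 89 = 64 + 16 + 8 + 1, so 94^89 ≡ 236·206·116·94 ≡ 214 (mod 265)
  → matches m = 214
Candidate 2: Squares mod 265: 91^1≡91, 91^2≡66, 91^4≡116, 91^8≡206, 91^16≡36, 91^32≡236, 91^64≡46; 89 = 64 + 16 + 8 + 1, so 91^89 ≡ 46·36·206·91 ≡ 216 (mod 265)
Candidate 3: Squares mod 265: 171^1≡171, 171^2≡91, 171^4≡66, 171^8≡116, 171^16≡206, 171^32≡36, 171^64≡236; 89 = 64 + 16 + 8 + 1, so 171^89 ≡ 236·206·116·171 ≡ 51 (mod 265)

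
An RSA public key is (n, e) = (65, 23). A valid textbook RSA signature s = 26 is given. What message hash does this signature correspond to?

Squares mod 65: s^1≡26, s^2≡26, s^4≡26, s^8≡26, s^16≡26
23 = 16 + 4 + 2 + 1, so s^23 ≡ 26·26·26·26 ≡ 26 (mod 65)

26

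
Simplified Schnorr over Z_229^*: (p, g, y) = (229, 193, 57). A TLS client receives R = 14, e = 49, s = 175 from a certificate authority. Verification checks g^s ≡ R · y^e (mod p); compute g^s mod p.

130

193^175 mod 229 = 130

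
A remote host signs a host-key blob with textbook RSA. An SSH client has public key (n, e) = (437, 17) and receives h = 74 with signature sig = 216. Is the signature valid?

invalid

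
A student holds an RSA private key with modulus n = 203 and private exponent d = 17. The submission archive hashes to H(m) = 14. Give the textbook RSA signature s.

(H(m))^2 ≡ 14^2 = 196
(H(m))^4 ≡ 196^2 = 38416 ≡ 49
(H(m))^8 ≡ 49^2 = 2401 ≡ 168
(H(m))^16 ≡ 168^2 = 28224 ≡ 7
17 = 16 + 1, so (H(m))^17 ≡ 7·14 ≡ 98 (mod 203)

98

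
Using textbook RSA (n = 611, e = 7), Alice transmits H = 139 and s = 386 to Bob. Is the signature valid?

valid

Squares mod 611: s^1≡386, s^2≡523, s^4≡412
7 = 4 + 2 + 1, so s^7 ≡ 412·523·386 ≡ 139 (mod 611)
139 = H, so the signature checks out.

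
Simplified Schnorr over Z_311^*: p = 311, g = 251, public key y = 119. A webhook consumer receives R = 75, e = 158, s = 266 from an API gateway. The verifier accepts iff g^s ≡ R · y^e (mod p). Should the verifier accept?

g^s mod p:
Squares mod 311: 251^1≡251, 251^2≡179, 251^4≡8, 251^8≡64, 251^16≡53, 251^32≡10, 251^64≡100, 251^128≡48, 251^256≡127
266 = 256 + 8 + 2, so 251^266 ≡ 127·64·179 ≡ 54 (mod 311)
R · y^e mod p:
Squares mod 311: 119^1≡119, 119^2≡166, 119^4≡188, 119^8≡201, 119^16≡282, 119^32≡219, 119^64≡67, 119^128≡135
158 = 128 + 16 + 8 + 4 + 2, so 119^158 ≡ 135·282·201·188·166 ≡ 150 (mod 311)
75·150 = 11250 ≡ 54 (mod 311)
54 ≡ 54 (mod 311); signature holds.

accept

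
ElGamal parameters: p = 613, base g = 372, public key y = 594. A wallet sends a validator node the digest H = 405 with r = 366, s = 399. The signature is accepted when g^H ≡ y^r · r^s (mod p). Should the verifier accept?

Left side g^H mod p:
372^2 = 138384 ≡ 459
372^4 ≡ 459^2 = 210681 ≡ 422
372^8 ≡ 422^2 = 178084 ≡ 314
372^16 ≡ 314^2 = 98596 ≡ 516
372^32 ≡ 516^2 = 266256 ≡ 214
372^64 ≡ 214^2 = 45796 ≡ 434
372^128 ≡ 434^2 = 188356 ≡ 165
372^256 ≡ 165^2 = 27225 ≡ 253
405 = 256 + 128 + 16 + 4 + 1, so 372^405 ≡ 253·165·516·422·372 ≡ 281 (mod 613)
Right side y^r · r^s mod p:
594^2 = 352836 ≡ 361
594^4 ≡ 361^2 = 130321 ≡ 365
594^8 ≡ 365^2 = 133225 ≡ 204
594^16 ≡ 204^2 = 41616 ≡ 545
594^32 ≡ 545^2 = 297025 ≡ 333
594^64 ≡ 333^2 = 110889 ≡ 549
594^128 ≡ 549^2 = 301401 ≡ 418
594^256 ≡ 418^2 = 174724 ≡ 19
366 = 256 + 64 + 32 + 8 + 4 + 2, so 594^366 ≡ 19·549·333·204·365·361 ≡ 198 (mod 613)
366^2 = 133956 ≡ 322
366^4 ≡ 322^2 = 103684 ≡ 87
366^8 ≡ 87^2 = 7569 ≡ 213
366^16 ≡ 213^2 = 45369 ≡ 7
366^32 ≡ 7^2 = 49
366^64 ≡ 49^2 = 2401 ≡ 562
366^128 ≡ 562^2 = 315844 ≡ 149
366^256 ≡ 149^2 = 22201 ≡ 133
399 = 256 + 128 + 8 + 4 + 2 + 1, so 366^399 ≡ 133·149·213·87·322·366 ≡ 240 (mod 613)
198·240 = 47520 ≡ 319 (mod 613)
281 ≠ 319, so verification fails.

reject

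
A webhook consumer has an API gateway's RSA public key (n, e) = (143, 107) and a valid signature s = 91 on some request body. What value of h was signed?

Squares mod 143: s^1≡91, s^2≡130, s^4≡26, s^8≡104, s^16≡91, s^32≡130, s^64≡26
107 = 64 + 32 + 8 + 2 + 1, so s^107 ≡ 26·130·104·130·91 ≡ 130 (mod 143)

130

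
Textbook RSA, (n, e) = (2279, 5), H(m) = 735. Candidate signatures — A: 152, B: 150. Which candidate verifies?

Candidate A: 152^2 = 23104 ≡ 314; 152^4 ≡ 314^2 = 98596 ≡ 599; 5 = 4 + 1, so 152^5 ≡ 599·152 ≡ 2167 (mod 2279)
Candidate B: 150^2 = 22500 ≡ 1989; 150^4 ≡ 1989^2 = 3956121 ≡ 2056; 5 = 4 + 1, so 150^5 ≡ 2056·150 ≡ 735 (mod 2279)
  → matches H(m) = 735

B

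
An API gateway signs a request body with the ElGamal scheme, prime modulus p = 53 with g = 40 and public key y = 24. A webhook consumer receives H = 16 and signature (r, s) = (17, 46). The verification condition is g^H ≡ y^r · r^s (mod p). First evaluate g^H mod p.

24

Squares mod 53: 40^1≡40, 40^2≡10, 40^4≡47, 40^8≡36, 40^16≡24
40^16 ≡ 24 (mod 53)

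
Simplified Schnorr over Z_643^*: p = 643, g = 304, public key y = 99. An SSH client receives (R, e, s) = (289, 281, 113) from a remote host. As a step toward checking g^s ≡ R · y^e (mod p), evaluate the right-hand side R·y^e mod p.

Squares mod 643: 99^1≡99, 99^2≡156, 99^4≡545, 99^8≡602, 99^16≡395, 99^32≡419, 99^64≡22, 99^128≡484, 99^256≡204
281 = 256 + 16 + 8 + 1, so 99^281 ≡ 204·395·602·99 ≡ 590 (mod 643)
R · y^e ≡ 289·590 = 170510 ≡ 115 (mod 643)

115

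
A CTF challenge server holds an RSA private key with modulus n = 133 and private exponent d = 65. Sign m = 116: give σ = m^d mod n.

Squares mod 133: m^1≡116, m^2≡23, m^4≡130, m^8≡9, m^16≡81, m^32≡44, m^64≡74
65 = 64 + 1, so m^65 ≡ 74·116 ≡ 72 (mod 133)

72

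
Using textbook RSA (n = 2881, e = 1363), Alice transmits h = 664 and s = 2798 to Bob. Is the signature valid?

s^1363 mod 2881 = 664
s^1363 mod 2881 = 664 matches h.

valid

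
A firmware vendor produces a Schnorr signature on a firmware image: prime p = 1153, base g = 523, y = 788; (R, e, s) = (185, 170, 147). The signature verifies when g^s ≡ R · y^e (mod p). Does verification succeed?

g^s mod p:
523^2 = 273529 ≡ 268
523^4 ≡ 268^2 = 71824 ≡ 338
523^8 ≡ 338^2 = 114244 ≡ 97
523^16 ≡ 97^2 = 9409 ≡ 185
523^32 ≡ 185^2 = 34225 ≡ 788
523^64 ≡ 788^2 = 620944 ≡ 630
523^128 ≡ 630^2 = 396900 ≡ 268
147 = 128 + 16 + 2 + 1, so 523^147 ≡ 268·185·268·523 ≡ 651 (mod 1153)
R · y^e mod p:
788^2 = 620944 ≡ 630
788^4 ≡ 630^2 = 396900 ≡ 268
788^8 ≡ 268^2 = 71824 ≡ 338
788^16 ≡ 338^2 = 114244 ≡ 97
788^32 ≡ 97^2 = 9409 ≡ 185
788^64 ≡ 185^2 = 34225 ≡ 788
788^128 ≡ 788^2 = 620944 ≡ 630
170 = 128 + 32 + 8 + 2, so 788^170 ≡ 630·185·338·630 ≡ 338 (mod 1153)
185·338 = 62530 ≡ 268 (mod 1153)
651 ≠ 268; the check fails.

fails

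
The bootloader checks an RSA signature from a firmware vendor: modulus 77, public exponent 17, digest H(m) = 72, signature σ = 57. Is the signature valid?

invalid

Squares mod 77: σ^1≡57, σ^2≡15, σ^4≡71, σ^8≡36, σ^16≡64
17 = 16 + 1, so σ^17 ≡ 64·57 ≡ 29 (mod 77)
29 ≠ 72, so verification fails.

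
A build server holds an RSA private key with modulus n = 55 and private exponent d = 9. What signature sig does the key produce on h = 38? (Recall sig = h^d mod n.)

h^2 ≡ 38^2 = 1444 ≡ 14
h^4 ≡ 14^2 = 196 ≡ 31
h^8 ≡ 31^2 = 961 ≡ 26
9 = 8 + 1, so h^9 ≡ 26·38 ≡ 53 (mod 55)

53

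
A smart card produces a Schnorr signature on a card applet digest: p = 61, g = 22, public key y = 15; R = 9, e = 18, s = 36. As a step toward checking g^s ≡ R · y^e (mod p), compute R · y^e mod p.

15^2 = 225 ≡ 42
15^4 ≡ 42^2 = 1764 ≡ 56
15^8 ≡ 56^2 = 3136 ≡ 25
15^16 ≡ 25^2 = 625 ≡ 15
18 = 16 + 2, so 15^18 ≡ 15·42 ≡ 20 (mod 61)
R · y^e ≡ 9·20 = 180 ≡ 58 (mod 61)

58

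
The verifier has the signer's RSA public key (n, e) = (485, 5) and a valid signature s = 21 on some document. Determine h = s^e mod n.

401

s^2 ≡ 21^2 = 441
s^4 ≡ 441^2 = 194481 ≡ 481
5 = 4 + 1, so s^5 ≡ 481·21 ≡ 401 (mod 485)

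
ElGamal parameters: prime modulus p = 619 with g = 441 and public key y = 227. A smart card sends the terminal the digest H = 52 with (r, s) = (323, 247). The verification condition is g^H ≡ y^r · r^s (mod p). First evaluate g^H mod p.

441^52 mod 619 = 361

361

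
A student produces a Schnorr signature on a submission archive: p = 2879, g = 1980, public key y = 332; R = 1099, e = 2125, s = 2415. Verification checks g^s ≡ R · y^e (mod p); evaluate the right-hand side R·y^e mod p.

Squares mod 2879: 332^1≡332, 332^2≡822, 332^4≡1998, 332^8≡1710, 332^16≡1915, 332^32≡2258, 332^64≡2734, 332^128≡872, 332^256≡328, 332^512≡1061, 332^1024≡32, 332^2048≡1024
2125 = 2048 + 64 + 8 + 4 + 1, so 332^2125 ≡ 1024·2734·1710·1998·332 ≡ 135 (mod 2879)
R · y^e ≡ 1099·135 = 148365 ≡ 1536 (mod 2879)

1536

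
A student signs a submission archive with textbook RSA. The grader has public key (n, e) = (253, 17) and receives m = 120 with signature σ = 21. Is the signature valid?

valid

σ^2 ≡ 21^2 = 441 ≡ 188
σ^4 ≡ 188^2 = 35344 ≡ 177
σ^8 ≡ 177^2 = 31329 ≡ 210
σ^16 ≡ 210^2 = 44100 ≡ 78
17 = 16 + 1, so σ^17 ≡ 78·21 ≡ 120 (mod 253)
σ^17 mod 253 = 120 matches m.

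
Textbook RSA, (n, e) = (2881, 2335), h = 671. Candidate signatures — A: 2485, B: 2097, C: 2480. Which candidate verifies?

Candidate A: Squares mod 2881: 2485^1≡2485, 2485^2≡1242, 2485^4≡1229, 2485^8≡797, 2485^16≡1389, 2485^32≡1932, 2485^64≡1729, 2485^128≡1844, 2485^256≡756, 2485^512≡1098, 2485^1024≡1346, 2485^2048≡2448; 2335 = 2048 + 256 + 16 + 8 + 4 + 2 + 1, so 2485^2335 ≡ 2448·756·1389·797·1229·1242·2485 ≡ 2297 (mod 2881)
Candidate B: Squares mod 2881: 2097^1≡2097, 2097^2≡1003, 2097^4≡540, 2097^8≡619, 2097^16≡2869, 2097^32≡144, 2097^64≡569, 2097^128≡1089, 2097^256≡1830, 2097^512≡1178, 2097^1024≡1923, 2097^2048≡1606; 2335 = 2048 + 256 + 16 + 8 + 4 + 2 + 1, so 2097^2335 ≡ 1606·1830·2869·619·540·1003·2097 ≡ 1051 (mod 2881)
Candidate C: Squares mod 2881: 2480^1≡2480, 2480^2≡2346, 2480^4≡1006, 2480^8≡805, 2480^16≡2681, 2480^32≡2547, 2480^64≡2078, 2480^128≡2346, 2480^256≡1006, 2480^512≡805, 2480^1024≡2681, 2480^2048≡2547; 2335 = 2048 + 256 + 16 + 8 + 4 + 2 + 1, so 2480^2335 ≡ 2547·1006·2681·805·1006·2346·2480 ≡ 671 (mod 2881)
  → matches h = 671

C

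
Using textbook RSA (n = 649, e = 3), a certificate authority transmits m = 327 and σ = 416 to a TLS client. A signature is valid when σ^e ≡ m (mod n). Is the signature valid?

invalid

σ^2 ≡ 416^2 = 173056 ≡ 422
3 = 2 + 1, so σ^3 ≡ 422·416 ≡ 322 (mod 649)
322 ≠ 327, so verification fails.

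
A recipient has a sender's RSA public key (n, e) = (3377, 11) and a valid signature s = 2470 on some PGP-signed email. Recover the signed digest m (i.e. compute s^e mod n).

s^2 ≡ 2470^2 = 6100900 ≡ 2038
s^4 ≡ 2038^2 = 4153444 ≡ 3111
s^8 ≡ 3111^2 = 9678321 ≡ 3216
11 = 8 + 2 + 1, so s^11 ≡ 3216·2038·2470 ≡ 1524 (mod 3377)

1524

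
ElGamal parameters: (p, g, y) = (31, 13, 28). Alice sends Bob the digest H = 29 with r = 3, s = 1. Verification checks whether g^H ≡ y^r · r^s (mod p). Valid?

Left side g^H mod p:
13^2 = 169 ≡ 14
13^4 ≡ 14^2 = 196 ≡ 10
13^8 ≡ 10^2 = 100 ≡ 7
13^16 ≡ 7^2 = 49 ≡ 18
29 = 16 + 8 + 4 + 1, so 13^29 ≡ 18·7·10·13 ≡ 12 (mod 31)
Right side y^r · r^s mod p:
28^2 = 784 ≡ 9
3 = 2 + 1, so 28^3 ≡ 9·28 ≡ 4 (mod 31)
3^1 mod 31 = 3
4·3 = 12 ≡ 12 (mod 31)
12 ≡ 12 (mod 31), so the signature is genuine.

yes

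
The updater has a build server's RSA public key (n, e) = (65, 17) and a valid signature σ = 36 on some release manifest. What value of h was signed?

56

σ^2 ≡ 36^2 = 1296 ≡ 61
σ^4 ≡ 61^2 = 3721 ≡ 16
σ^8 ≡ 16^2 = 256 ≡ 61
σ^16 ≡ 61^2 = 3721 ≡ 16
17 = 16 + 1, so σ^17 ≡ 16·36 ≡ 56 (mod 65)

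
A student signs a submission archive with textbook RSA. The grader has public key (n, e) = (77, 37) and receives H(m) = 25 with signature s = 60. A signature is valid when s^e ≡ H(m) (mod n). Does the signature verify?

verifies

s^2 ≡ 60^2 = 3600 ≡ 58
s^4 ≡ 58^2 = 3364 ≡ 53
s^8 ≡ 53^2 = 2809 ≡ 37
s^16 ≡ 37^2 = 1369 ≡ 60
s^32 ≡ 60^2 = 3600 ≡ 58
37 = 32 + 4 + 1, so s^37 ≡ 58·53·60 ≡ 25 (mod 77)
s^37 mod 77 = 25 matches H(m).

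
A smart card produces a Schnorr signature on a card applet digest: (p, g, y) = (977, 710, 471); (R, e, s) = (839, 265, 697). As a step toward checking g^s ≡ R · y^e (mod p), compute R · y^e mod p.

303

471^2 = 221841 ≡ 62
471^4 ≡ 62^2 = 3844 ≡ 913
471^8 ≡ 913^2 = 833569 ≡ 188
471^16 ≡ 188^2 = 35344 ≡ 172
471^32 ≡ 172^2 = 29584 ≡ 274
471^64 ≡ 274^2 = 75076 ≡ 824
471^128 ≡ 824^2 = 678976 ≡ 938
471^256 ≡ 938^2 = 879844 ≡ 544
265 = 256 + 8 + 1, so 471^265 ≡ 544·188·471 ≡ 104 (mod 977)
R · y^e ≡ 839·104 = 87256 ≡ 303 (mod 977)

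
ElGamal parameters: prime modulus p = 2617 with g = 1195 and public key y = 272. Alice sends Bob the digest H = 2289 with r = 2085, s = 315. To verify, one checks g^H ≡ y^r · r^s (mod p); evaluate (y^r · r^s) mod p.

1950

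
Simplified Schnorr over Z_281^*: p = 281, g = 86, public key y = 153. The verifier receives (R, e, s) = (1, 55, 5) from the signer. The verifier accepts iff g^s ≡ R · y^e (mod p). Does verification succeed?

g^s mod p:
Squares mod 281: 86^1≡86, 86^2≡90, 86^4≡232
5 = 4 + 1, so 86^5 ≡ 232·86 ≡ 1 (mod 281)
R · y^e mod p:
Squares mod 281: 153^1≡153, 153^2≡86, 153^4≡90, 153^8≡232, 153^16≡153, 153^32≡86
55 = 32 + 16 + 4 + 2 + 1, so 153^55 ≡ 86·153·90·86·153 ≡ 1 (mod 281)
1·1 = 1 ≡ 1 (mod 281)
1 ≡ 1 (mod 281); signature holds.

passes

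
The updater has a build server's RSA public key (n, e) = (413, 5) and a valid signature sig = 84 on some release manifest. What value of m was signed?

63

Squares mod 413: sig^1≡84, sig^2≡35, sig^4≡399
5 = 4 + 1, so sig^5 ≡ 399·84 ≡ 63 (mod 413)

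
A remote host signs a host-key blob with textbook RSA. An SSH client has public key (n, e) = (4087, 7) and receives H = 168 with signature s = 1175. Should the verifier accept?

s^2 ≡ 1175^2 = 1380625 ≡ 3306
s^4 ≡ 3306^2 = 10929636 ≡ 998
7 = 4 + 2 + 1, so s^7 ≡ 998·3306·1175 ≡ 3919 (mod 4087)
3919 ≠ 168, so verification fails.

reject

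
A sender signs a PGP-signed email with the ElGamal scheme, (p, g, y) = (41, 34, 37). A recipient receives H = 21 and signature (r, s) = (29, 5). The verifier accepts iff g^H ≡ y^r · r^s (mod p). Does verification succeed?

Left side g^H mod p:
34^21 mod 41 = 7
Right side y^r · r^s mod p:
37^29 mod 41 = 10
29^5 mod 41 = 38
10·38 = 380 ≡ 11 (mod 41)
7 ≠ 11, so verification fails.

fails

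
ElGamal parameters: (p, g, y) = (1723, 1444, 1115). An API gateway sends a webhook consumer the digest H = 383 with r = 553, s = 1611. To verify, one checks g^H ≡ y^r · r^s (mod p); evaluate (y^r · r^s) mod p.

294

1115^2 = 1243225 ≡ 942
1115^4 ≡ 942^2 = 887364 ≡ 19
1115^8 ≡ 19^2 = 361
1115^16 ≡ 361^2 = 130321 ≡ 1096
1115^32 ≡ 1096^2 = 1201216 ≡ 285
1115^64 ≡ 285^2 = 81225 ≡ 244
1115^128 ≡ 244^2 = 59536 ≡ 954
1115^256 ≡ 954^2 = 910116 ≡ 372
1115^512 ≡ 372^2 = 138384 ≡ 544
553 = 512 + 32 + 8 + 1, so 1115^553 ≡ 544·285·361·1115 ≡ 1057 (mod 1723)
553^2 = 305809 ≡ 838
553^4 ≡ 838^2 = 702244 ≡ 983
553^8 ≡ 983^2 = 966289 ≡ 1409
553^16 ≡ 1409^2 = 1985281 ≡ 385
553^32 ≡ 385^2 = 148225 ≡ 47
553^64 ≡ 47^2 = 2209 ≡ 486
553^128 ≡ 486^2 = 236196 ≡ 145
553^256 ≡ 145^2 = 21025 ≡ 349
553^512 ≡ 349^2 = 121801 ≡ 1191
553^1024 ≡ 1191^2 = 1418481 ≡ 452
1611 = 1024 + 512 + 64 + 8 + 2 + 1, so 553^1611 ≡ 452·1191·486·1409·838·553 ≡ 993 (mod 1723)
y^r · r^s ≡ 1057·993 = 1049601 ≡ 294 (mod 1723)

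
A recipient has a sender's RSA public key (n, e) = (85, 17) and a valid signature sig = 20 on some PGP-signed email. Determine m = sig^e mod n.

Squares mod 85: sig^1≡20, sig^2≡60, sig^4≡30, sig^8≡50, sig^16≡35
17 = 16 + 1, so sig^17 ≡ 35·20 ≡ 20 (mod 85)

20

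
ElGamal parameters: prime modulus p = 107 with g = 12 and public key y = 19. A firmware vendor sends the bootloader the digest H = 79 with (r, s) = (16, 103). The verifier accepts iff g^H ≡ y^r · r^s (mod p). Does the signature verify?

Left side g^H mod p:
12^2 = 144 ≡ 37
12^4 ≡ 37^2 = 1369 ≡ 85
12^8 ≡ 85^2 = 7225 ≡ 56
12^16 ≡ 56^2 = 3136 ≡ 33
12^32 ≡ 33^2 = 1089 ≡ 19
12^64 ≡ 19^2 = 361 ≡ 40
79 = 64 + 8 + 4 + 2 + 1, so 12^79 ≡ 40·56·85·37·12 ≡ 3 (mod 107)
Right side y^r · r^s mod p:
19^2 = 361 ≡ 40
19^4 ≡ 40^2 = 1600 ≡ 102
19^8 ≡ 102^2 = 10404 ≡ 25
19^16 ≡ 25^2 = 625 ≡ 90
16^2 = 256 ≡ 42
16^4 ≡ 42^2 = 1764 ≡ 52
16^8 ≡ 52^2 = 2704 ≡ 29
16^16 ≡ 29^2 = 841 ≡ 92
16^32 ≡ 92^2 = 8464 ≡ 11
16^64 ≡ 11^2 = 121 ≡ 14
103 = 64 + 32 + 4 + 2 + 1, so 16^103 ≡ 14·11·52·42·16 ≡ 25 (mod 107)
90·25 = 2250 ≡ 3 (mod 107)
3 ≡ 3 (mod 107), so the signature is genuine.

verifies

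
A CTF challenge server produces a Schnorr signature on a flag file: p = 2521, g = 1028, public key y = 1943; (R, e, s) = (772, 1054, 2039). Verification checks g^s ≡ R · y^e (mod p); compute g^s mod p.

485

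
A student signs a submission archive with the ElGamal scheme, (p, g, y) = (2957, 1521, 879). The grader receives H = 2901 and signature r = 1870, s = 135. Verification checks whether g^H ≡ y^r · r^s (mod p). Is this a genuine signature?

Left side g^H mod p:
1521^2 = 2313441 ≡ 1067
1521^4 ≡ 1067^2 = 1138489 ≡ 44
1521^8 ≡ 44^2 = 1936
1521^16 ≡ 1936^2 = 3748096 ≡ 1577
1521^32 ≡ 1577^2 = 2486929 ≡ 92
1521^64 ≡ 92^2 = 8464 ≡ 2550
1521^128 ≡ 2550^2 = 6502500 ≡ 57
1521^256 ≡ 57^2 = 3249 ≡ 292
1521^512 ≡ 292^2 = 85264 ≡ 2468
1521^1024 ≡ 2468^2 = 6091024 ≡ 2561
1521^2048 ≡ 2561^2 = 6558721 ≡ 95
2901 = 2048 + 512 + 256 + 64 + 16 + 4 + 1, so 1521^2901 ≡ 95·2468·292·2550·1577·44·1521 ≡ 2595 (mod 2957)
Right side y^r · r^s mod p:
879^2 = 772641 ≡ 864
879^4 ≡ 864^2 = 746496 ≡ 1332
879^8 ≡ 1332^2 = 1774224 ≡ 24
879^16 ≡ 24^2 = 576
879^32 ≡ 576^2 = 331776 ≡ 592
879^64 ≡ 592^2 = 350464 ≡ 1538
879^128 ≡ 1538^2 = 2365444 ≡ 2801
879^256 ≡ 2801^2 = 7845601 ≡ 680
879^512 ≡ 680^2 = 462400 ≡ 1108
879^1024 ≡ 1108^2 = 1227664 ≡ 509
1870 = 1024 + 512 + 256 + 64 + 8 + 4 + 2, so 879^1870 ≡ 509·1108·680·1538·24·1332·864 ≡ 57 (mod 2957)
1870^2 = 3496900 ≡ 1726
1870^4 ≡ 1726^2 = 2979076 ≡ 1377
1870^8 ≡ 1377^2 = 1896129 ≡ 692
1870^16 ≡ 692^2 = 478864 ≡ 2787
1870^32 ≡ 2787^2 = 7767369 ≡ 2287
1870^64 ≡ 2287^2 = 5230369 ≡ 2393
1870^128 ≡ 2393^2 = 5726449 ≡ 1697
135 = 128 + 4 + 2 + 1, so 1870^135 ≡ 1697·1377·1726·1870 ≡ 356 (mod 2957)
57·356 = 20292 ≡ 2550 (mod 2957)
2595 ≠ 2550, so verification fails.

forged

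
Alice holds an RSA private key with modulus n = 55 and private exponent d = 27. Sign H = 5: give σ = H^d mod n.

Squares mod 55: H^1≡5, H^2≡25, H^4≡20, H^8≡15, H^16≡5
27 = 16 + 8 + 2 + 1, so H^27 ≡ 5·15·25·5 ≡ 25 (mod 55)

25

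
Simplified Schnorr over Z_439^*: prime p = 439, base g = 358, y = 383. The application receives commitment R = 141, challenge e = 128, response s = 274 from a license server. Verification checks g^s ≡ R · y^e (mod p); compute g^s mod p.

436

358^2 = 128164 ≡ 415
358^4 ≡ 415^2 = 172225 ≡ 137
358^8 ≡ 137^2 = 18769 ≡ 331
358^16 ≡ 331^2 = 109561 ≡ 250
358^32 ≡ 250^2 = 62500 ≡ 162
358^64 ≡ 162^2 = 26244 ≡ 343
358^128 ≡ 343^2 = 117649 ≡ 436
358^256 ≡ 436^2 = 190096 ≡ 9
274 = 256 + 16 + 2, so 358^274 ≡ 9·250·415 ≡ 436 (mod 439)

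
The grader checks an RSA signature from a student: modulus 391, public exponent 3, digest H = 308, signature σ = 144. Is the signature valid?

valid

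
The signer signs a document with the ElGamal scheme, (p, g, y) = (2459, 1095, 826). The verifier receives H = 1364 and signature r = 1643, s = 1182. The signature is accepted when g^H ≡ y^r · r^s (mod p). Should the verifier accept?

accept

Left side g^H mod p:
1095^2 = 1199025 ≡ 1492
1095^4 ≡ 1492^2 = 2226064 ≡ 669
1095^8 ≡ 669^2 = 447561 ≡ 23
1095^16 ≡ 23^2 = 529
1095^32 ≡ 529^2 = 279841 ≡ 1974
1095^64 ≡ 1974^2 = 3896676 ≡ 1620
1095^128 ≡ 1620^2 = 2624400 ≡ 647
1095^256 ≡ 647^2 = 418609 ≡ 579
1095^512 ≡ 579^2 = 335241 ≡ 817
1095^1024 ≡ 817^2 = 667489 ≡ 1100
1364 = 1024 + 256 + 64 + 16 + 4, so 1095^1364 ≡ 1100·579·1620·529·669 ≡ 319 (mod 2459)
Right side y^r · r^s mod p:
826^2 = 682276 ≡ 1133
826^4 ≡ 1133^2 = 1283689 ≡ 91
826^8 ≡ 91^2 = 8281 ≡ 904
826^16 ≡ 904^2 = 817216 ≡ 828
826^32 ≡ 828^2 = 685584 ≡ 1982
826^64 ≡ 1982^2 = 3928324 ≡ 1301
826^128 ≡ 1301^2 = 1692601 ≡ 809
826^256 ≡ 809^2 = 654481 ≡ 387
826^512 ≡ 387^2 = 149769 ≡ 2229
826^1024 ≡ 2229^2 = 4968441 ≡ 1261
1643 = 1024 + 512 + 64 + 32 + 8 + 2 + 1, so 826^1643 ≡ 1261·2229·1301·1982·904·1133·826 ≡ 707 (mod 2459)
1643^2 = 2699449 ≡ 1926
1643^4 ≡ 1926^2 = 3709476 ≡ 1304
1643^8 ≡ 1304^2 = 1700416 ≡ 1247
1643^16 ≡ 1247^2 = 1555009 ≡ 921
1643^32 ≡ 921^2 = 848241 ≡ 2345
1643^64 ≡ 2345^2 = 5499025 ≡ 701
1643^128 ≡ 701^2 = 491401 ≡ 2060
1643^256 ≡ 2060^2 = 4243600 ≡ 1825
1643^512 ≡ 1825^2 = 3330625 ≡ 1139
1643^1024 ≡ 1139^2 = 1297321 ≡ 1428
1182 = 1024 + 128 + 16 + 8 + 4 + 2, so 1643^1182 ≡ 1428·2060·921·1247·1304·1926 ≡ 310 (mod 2459)
707·310 = 219170 ≡ 319 (mod 2459)
319 ≡ 319 (mod 2459), so the signature is genuine.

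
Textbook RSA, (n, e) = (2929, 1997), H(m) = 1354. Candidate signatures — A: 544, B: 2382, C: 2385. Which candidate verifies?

Candidate A: Squares mod 2929: 544^1≡544, 544^2≡107, 544^4≡2662, 544^8≡993, 544^16≡1905, 544^32≡2923, 544^64≡36, 544^128≡1296, 544^256≡1299, 544^512≡297, 544^1024≡339; 1997 = 1024 + 512 + 256 + 128 + 64 + 8 + 4 + 1, so 544^1997 ≡ 339·297·1299·1296·36·993·2662·544 ≡ 1575 (mod 2929)
Candidate B: Squares mod 2929: 2382^1≡2382, 2382^2≡451, 2382^4≡1300, 2382^8≡2896, 2382^16≡1089, 2382^32≡2605, 2382^64≡2461, 2382^128≡2278, 2382^256≡2025, 2382^512≡25, 2382^1024≡625; 1997 = 1024 + 512 + 256 + 128 + 64 + 8 + 4 + 1, so 2382^1997 ≡ 625·25·2025·2278·2461·2896·1300·2382 ≡ 2536 (mod 2929)
Candidate C: Squares mod 2929: 2385^1≡2385, 2385^2≡107, 2385^4≡2662, 2385^8≡993, 2385^16≡1905, 2385^32≡2923, 2385^64≡36, 2385^128≡1296, 2385^256≡1299, 2385^512≡297, 2385^1024≡339; 1997 = 1024 + 512 + 256 + 128 + 64 + 8 + 4 + 1, so 2385^1997 ≡ 339·297·1299·1296·36·993·2662·2385 ≡ 1354 (mod 2929)
  → matches H(m) = 1354

C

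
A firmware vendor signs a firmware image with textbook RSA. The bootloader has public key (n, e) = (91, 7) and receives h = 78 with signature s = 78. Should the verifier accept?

accept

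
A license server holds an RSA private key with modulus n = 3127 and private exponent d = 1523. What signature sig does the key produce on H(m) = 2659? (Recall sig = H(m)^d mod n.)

1827

Squares mod 3127: (H(m))^1≡2659, (H(m))^2≡134, (H(m))^4≡2321, (H(m))^8≡2347, (H(m))^16≡1762, (H(m))^32≡2660, (H(m))^64≡2326, (H(m))^128≡566, (H(m))^256≡1402, (H(m))^512≡1848, (H(m))^1024≡420
1523 = 1024 + 256 + 128 + 64 + 32 + 16 + 2 + 1, so (H(m))^1523 ≡ 420·1402·566·2326·2660·1762·134·2659 ≡ 1827 (mod 3127)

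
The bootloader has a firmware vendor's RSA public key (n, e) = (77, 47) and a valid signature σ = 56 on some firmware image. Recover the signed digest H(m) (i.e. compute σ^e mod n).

56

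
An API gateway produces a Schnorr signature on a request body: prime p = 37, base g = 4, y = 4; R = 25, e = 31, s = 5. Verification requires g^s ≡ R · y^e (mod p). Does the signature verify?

does not verify

g^s mod p:
Squares mod 37: 4^1≡4, 4^2≡16, 4^4≡34
5 = 4 + 1, so 4^5 ≡ 34·4 ≡ 25 (mod 37)
R · y^e mod p:
Squares mod 37: 4^1≡4, 4^2≡16, 4^4≡34, 4^8≡9, 4^16≡7
31 = 16 + 8 + 4 + 2 + 1, so 4^31 ≡ 7·9·34·16·4 ≡ 3 (mod 37)
25·3 = 75 ≡ 1 (mod 37)
25 ≠ 1; the check fails.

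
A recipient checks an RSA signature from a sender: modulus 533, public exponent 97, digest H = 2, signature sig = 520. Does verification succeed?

sig^2 ≡ 520^2 = 270400 ≡ 169
sig^4 ≡ 169^2 = 28561 ≡ 312
sig^8 ≡ 312^2 = 97344 ≡ 338
sig^16 ≡ 338^2 = 114244 ≡ 182
sig^32 ≡ 182^2 = 33124 ≡ 78
sig^64 ≡ 78^2 = 6084 ≡ 221
97 = 64 + 32 + 1, so sig^97 ≡ 221·78·520 ≡ 299 (mod 533)
sig^97 mod 533 = 299, but H = 2.

fails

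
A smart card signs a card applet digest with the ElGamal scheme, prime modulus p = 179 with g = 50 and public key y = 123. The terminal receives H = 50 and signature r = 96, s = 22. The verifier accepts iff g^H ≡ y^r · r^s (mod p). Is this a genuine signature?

genuine

Left side g^H mod p:
50^50 mod 179 = 141
Right side y^r · r^s mod p:
123^96 mod 179 = 74
96^22 mod 179 = 14
74·14 = 1036 ≡ 141 (mod 179)
141 ≡ 141 (mod 179), so the signature is genuine.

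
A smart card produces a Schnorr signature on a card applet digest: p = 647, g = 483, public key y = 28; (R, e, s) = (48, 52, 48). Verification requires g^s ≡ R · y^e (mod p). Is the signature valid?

invalid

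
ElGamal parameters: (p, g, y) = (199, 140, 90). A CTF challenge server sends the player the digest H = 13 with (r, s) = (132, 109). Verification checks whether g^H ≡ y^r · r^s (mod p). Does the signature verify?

verifies

Left side g^H mod p:
140^2 = 19600 ≡ 98
140^4 ≡ 98^2 = 9604 ≡ 52
140^8 ≡ 52^2 = 2704 ≡ 117
13 = 8 + 4 + 1, so 140^13 ≡ 117·52·140 ≡ 40 (mod 199)
Right side y^r · r^s mod p:
90^2 = 8100 ≡ 140
90^4 ≡ 140^2 = 19600 ≡ 98
90^8 ≡ 98^2 = 9604 ≡ 52
90^16 ≡ 52^2 = 2704 ≡ 117
90^32 ≡ 117^2 = 13689 ≡ 157
90^64 ≡ 157^2 = 24649 ≡ 172
90^128 ≡ 172^2 = 29584 ≡ 132
132 = 128 + 4, so 90^132 ≡ 132·98 ≡ 1 (mod 199)
132^2 = 17424 ≡ 111
132^4 ≡ 111^2 = 12321 ≡ 182
132^8 ≡ 182^2 = 33124 ≡ 90
132^16 ≡ 90^2 = 8100 ≡ 140
132^32 ≡ 140^2 = 19600 ≡ 98
132^64 ≡ 98^2 = 9604 ≡ 52
109 = 64 + 32 + 8 + 4 + 1, so 132^109 ≡ 52·98·90·182·132 ≡ 40 (mod 199)
1·40 = 40 ≡ 40 (mod 199)
40 ≡ 40 (mod 199), so the signature is genuine.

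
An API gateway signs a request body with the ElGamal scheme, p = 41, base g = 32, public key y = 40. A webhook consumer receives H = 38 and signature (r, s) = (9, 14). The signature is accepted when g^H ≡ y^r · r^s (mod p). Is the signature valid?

Left side g^H mod p:
32^2 = 1024 ≡ 40
32^4 ≡ 40^2 = 1600 ≡ 1
32^8 ≡ 1^2 = 1
32^16 ≡ 1^2 = 1
32^32 ≡ 1^2 = 1
38 = 32 + 4 + 2, so 32^38 ≡ 1·1·40 ≡ 40 (mod 41)
Right side y^r · r^s mod p:
40^2 = 1600 ≡ 1
40^4 ≡ 1^2 = 1
40^8 ≡ 1^2 = 1
9 = 8 + 1, so 40^9 ≡ 1·40 ≡ 40 (mod 41)
9^2 = 81 ≡ 40
9^4 ≡ 40^2 = 1600 ≡ 1
9^8 ≡ 1^2 = 1
14 = 8 + 4 + 2, so 9^14 ≡ 1·1·40 ≡ 40 (mod 41)
40·40 = 1600 ≡ 1 (mod 41)
40 ≠ 1, so verification fails.

invalid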